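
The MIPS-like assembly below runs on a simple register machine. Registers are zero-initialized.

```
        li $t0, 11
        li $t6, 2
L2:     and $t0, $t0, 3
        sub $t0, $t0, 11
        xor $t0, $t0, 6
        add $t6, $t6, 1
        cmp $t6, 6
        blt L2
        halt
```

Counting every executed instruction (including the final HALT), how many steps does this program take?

27

li $t0, 11 → $t0=11
li $t6, 2 → $t6=2
and $t0, $t0, 3 → $t0=11&3=3
sub $t0, $t0, 11 → $t0=3-11=-8
xor $t0, $t0, 6 → $t0=(-8)^6=-2
add $t6, $t6, 1 → $t6=2+1=3
cmp $t6, 6  (cmp 3,6)
blt L2: taken
and $t0, $t0, 3 → $t0=(-2)&3=2
sub $t0, $t0, 11 → $t0=2-11=-9
xor $t0, $t0, 6 → $t0=(-9)^6=-15
add $t6, $t6, 1 → $t6=3+1=4
cmp $t6, 6  (cmp 4,6)
blt L2: taken
and $t0, $t0, 3 → $t0=(-15)&3=1
sub $t0, $t0, 11 → $t0=1-11=-10
xor $t0, $t0, 6 → $t0=(-10)^6=-16
add $t6, $t6, 1 → $t6=4+1=5
cmp $t6, 6  (cmp 5,6)
blt L2: taken
and $t0, $t0, 3 → $t0=(-16)&3=0
sub $t0, $t0, 11 → $t0=0-11=-11
xor $t0, $t0, 6 → $t0=(-11)^6=-13
add $t6, $t6, 1 → $t6=5+1=6
cmp $t6, 6  (cmp 6,6)
blt L2: not taken
halt.
Total executed instructions: 27.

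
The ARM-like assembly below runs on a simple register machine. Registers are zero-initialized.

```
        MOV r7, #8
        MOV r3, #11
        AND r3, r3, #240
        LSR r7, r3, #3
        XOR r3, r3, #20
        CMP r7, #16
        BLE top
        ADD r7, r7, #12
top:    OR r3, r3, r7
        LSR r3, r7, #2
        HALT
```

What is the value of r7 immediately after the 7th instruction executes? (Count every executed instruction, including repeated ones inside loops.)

0

after MOV r7, #8: r7=8
after MOV r3, #11: r3=11
after AND r3, r3, #240: r3=11&240=0
after LSR r7, r3, #3: r7=0>>3=0
after XOR r3, r3, #20: r3=0^20=20
CMP r7, #16  (cmp 0,16)
BLE top: taken
After step 7: r7 = 0.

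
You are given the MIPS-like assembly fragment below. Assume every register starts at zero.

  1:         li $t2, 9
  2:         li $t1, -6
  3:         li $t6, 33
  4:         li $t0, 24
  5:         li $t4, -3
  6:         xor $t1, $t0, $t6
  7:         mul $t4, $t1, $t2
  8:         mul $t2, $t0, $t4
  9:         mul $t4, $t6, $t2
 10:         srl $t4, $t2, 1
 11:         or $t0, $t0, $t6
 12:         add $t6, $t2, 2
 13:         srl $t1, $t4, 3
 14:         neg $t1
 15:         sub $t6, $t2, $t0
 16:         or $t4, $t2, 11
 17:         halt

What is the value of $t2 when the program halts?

$t2=9
$t1=-6
$t6=33
$t0=24
$t4=-3
$t1=24^33=57
$t4=57*9=513
$t2=24*513=12312
$t4=33*12312=406296
$t4=12312>>1=6156
$t0=24|33=57
$t6=12312+2=12314
$t1=6156>>3=769
$t1=-(769)=-769
$t6=12312-57=12255
$t4=12312|11=12315
halt.

12312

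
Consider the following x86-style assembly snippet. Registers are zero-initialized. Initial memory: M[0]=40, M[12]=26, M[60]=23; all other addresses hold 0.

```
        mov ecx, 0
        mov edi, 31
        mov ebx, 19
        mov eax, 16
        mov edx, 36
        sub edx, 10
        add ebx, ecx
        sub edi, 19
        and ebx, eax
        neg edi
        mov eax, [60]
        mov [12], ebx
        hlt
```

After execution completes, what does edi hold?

after mov ecx, 0: ecx=0
after mov edi, 31: edi=31
after mov ebx, 19: ebx=19
after mov eax, 16: eax=16
after mov edx, 36: edx=36
after sub edx, 10: edx=36-10=26
after add ebx, ecx: ebx=19+0=19
after sub edi, 19: edi=31-19=12
after and ebx, eax: ebx=19&16=16
after neg edi: edi=-(12)=-12
after mov eax, [60]: eax=M[60]=23
mov [12], ebx → M[12]=16
halt.

-12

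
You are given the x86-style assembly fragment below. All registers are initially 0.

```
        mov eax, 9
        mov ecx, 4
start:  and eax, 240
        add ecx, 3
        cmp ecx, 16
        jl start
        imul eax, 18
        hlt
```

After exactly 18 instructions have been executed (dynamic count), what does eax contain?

0

eax=9
ecx=4
eax=9&240=0
ecx=4+3=7
cmp ecx, 16  (cmp 7,16)
jl start: taken
eax=0&240=0
ecx=7+3=10
cmp ecx, 16  (cmp 10,16)
jl start: taken
eax=0&240=0
ecx=10+3=13
cmp ecx, 16  (cmp 13,16)
jl start: taken
eax=0&240=0
ecx=13+3=16
cmp ecx, 16  (cmp 16,16)
jl start: not taken
After step 18: eax = 0.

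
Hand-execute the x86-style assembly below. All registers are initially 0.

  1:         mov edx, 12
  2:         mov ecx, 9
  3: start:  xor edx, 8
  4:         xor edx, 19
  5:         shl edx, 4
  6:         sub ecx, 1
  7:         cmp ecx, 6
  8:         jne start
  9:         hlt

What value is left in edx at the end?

92848

edx=12
ecx=9
edx=12^8=4
edx=4^19=23
edx=23<<4=368
ecx=9-1=8
cmp ecx, 6  (cmp 8,6)
jne start: taken
edx=368^8=376
edx=376^19=363
edx=363<<4=5808
ecx=8-1=7
cmp ecx, 6  (cmp 7,6)
jne start: taken
edx=5808^8=5816
edx=5816^19=5803
edx=5803<<4=92848
ecx=7-1=6
cmp ecx, 6  (cmp 6,6)
jne start: not taken
halt.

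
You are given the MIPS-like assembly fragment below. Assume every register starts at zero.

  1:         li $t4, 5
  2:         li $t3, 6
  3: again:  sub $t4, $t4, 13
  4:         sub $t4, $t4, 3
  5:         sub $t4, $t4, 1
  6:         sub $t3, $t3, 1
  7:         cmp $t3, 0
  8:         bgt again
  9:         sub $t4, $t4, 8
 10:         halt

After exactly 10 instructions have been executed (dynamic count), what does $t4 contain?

-28

after li $t4, 5: $t4=5
after li $t3, 6: $t3=6
after sub $t4, $t4, 13: $t4=5-13=-8
after sub $t4, $t4, 3: $t4=(-8)-3=-11
after sub $t4, $t4, 1: $t4=(-11)-1=-12
after sub $t3, $t3, 1: $t3=6-1=5
cmp $t3, 0  (cmp 5,0)
bgt again: taken
after sub $t4, $t4, 13: $t4=(-12)-13=-25
after sub $t4, $t4, 3: $t4=(-25)-3=-28
After step 10: $t4 = -28.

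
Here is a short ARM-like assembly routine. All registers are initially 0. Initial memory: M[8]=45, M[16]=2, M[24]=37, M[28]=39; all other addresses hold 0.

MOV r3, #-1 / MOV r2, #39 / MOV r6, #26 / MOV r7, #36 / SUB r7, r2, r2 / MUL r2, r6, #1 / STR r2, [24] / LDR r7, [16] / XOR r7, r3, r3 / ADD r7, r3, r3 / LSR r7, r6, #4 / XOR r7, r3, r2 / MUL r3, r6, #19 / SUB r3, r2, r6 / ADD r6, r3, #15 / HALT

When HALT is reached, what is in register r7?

-27

after MOV r3, #-1: r3=-1
after MOV r2, #39: r2=39
after MOV r6, #26: r6=26
after MOV r7, #36: r7=36
after SUB r7, r2, r2: r7=39-39=0
after MUL r2, r6, #1: r2=26*1=26
STR r2, [24] → M[24]=26
after LDR r7, [16]: r7=M[16]=2
after XOR r7, r3, r3: r7=(-1)^(-1)=0
after ADD r7, r3, r3: r7=(-1)+(-1)=-2
after LSR r7, r6, #4: r7=26>>4=1
after XOR r7, r3, r2: r7=(-1)^26=-27
after MUL r3, r6, #19: r3=26*19=494
after SUB r3, r2, r6: r3=26-26=0
after ADD r6, r3, #15: r6=0+15=15
halt.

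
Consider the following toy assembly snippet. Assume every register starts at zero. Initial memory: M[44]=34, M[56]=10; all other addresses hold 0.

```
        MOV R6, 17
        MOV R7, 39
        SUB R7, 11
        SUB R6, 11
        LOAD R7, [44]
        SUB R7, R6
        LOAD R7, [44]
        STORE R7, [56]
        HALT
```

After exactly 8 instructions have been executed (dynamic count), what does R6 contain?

MOV R6, 17 → R6=17
MOV R7, 39 → R7=39
SUB R7, 11 → R7=39-11=28
SUB R6, 11 → R6=17-11=6
LOAD R7, [44] → R7=M[44]=34
SUB R7, R6 → R7=34-6=28
LOAD R7, [44] → R7=M[44]=34
STORE R7, [56] → M[56]=34
After step 8: R6 = 6.

6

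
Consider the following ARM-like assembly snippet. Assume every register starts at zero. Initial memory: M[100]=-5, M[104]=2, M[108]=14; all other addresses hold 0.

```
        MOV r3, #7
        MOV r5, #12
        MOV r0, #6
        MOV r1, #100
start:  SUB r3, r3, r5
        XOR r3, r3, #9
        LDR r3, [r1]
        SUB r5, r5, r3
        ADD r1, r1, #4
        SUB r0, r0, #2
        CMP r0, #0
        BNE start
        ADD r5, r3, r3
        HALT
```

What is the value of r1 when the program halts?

112

r3=7
r5=12
r0=6
r1=100
r3=7-12=-5
r3=(-5)^9=-14
r3=M[100]=-5
r5=12-(-5)=17
r1=100+4=104
r0=6-2=4
CMP r0, #0  (cmp 4,0)
BNE start: taken
r3=(-5)-17=-22
r3=(-22)^9=-29
r3=M[104]=2
r5=17-2=15
r1=104+4=108
r0=4-2=2
CMP r0, #0  (cmp 2,0)
BNE start: taken
r3=2-15=-13
r3=(-13)^9=-6
r3=M[108]=14
r5=15-14=1
r1=108+4=112
r0=2-2=0
CMP r0, #0  (cmp 0,0)
BNE start: not taken
r5=14+14=28
halt.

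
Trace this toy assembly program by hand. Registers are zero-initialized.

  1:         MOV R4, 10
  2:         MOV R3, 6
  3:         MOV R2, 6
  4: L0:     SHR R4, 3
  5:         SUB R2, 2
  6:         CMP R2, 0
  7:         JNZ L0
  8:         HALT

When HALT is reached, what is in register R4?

MOV R4, 10 → R4=10
MOV R3, 6 → R3=6
MOV R2, 6 → R2=6
SHR R4, 3 → R4=10>>3=1
SUB R2, 2 → R2=6-2=4
CMP R2, 0  (cmp 4,0)
JNZ L0: taken
SHR R4, 3 → R4=1>>3=0
SUB R2, 2 → R2=4-2=2
CMP R2, 0  (cmp 2,0)
JNZ L0: taken
SHR R4, 3 → R4=0>>3=0
SUB R2, 2 → R2=2-2=0
CMP R2, 0  (cmp 0,0)
JNZ L0: not taken
halt.

0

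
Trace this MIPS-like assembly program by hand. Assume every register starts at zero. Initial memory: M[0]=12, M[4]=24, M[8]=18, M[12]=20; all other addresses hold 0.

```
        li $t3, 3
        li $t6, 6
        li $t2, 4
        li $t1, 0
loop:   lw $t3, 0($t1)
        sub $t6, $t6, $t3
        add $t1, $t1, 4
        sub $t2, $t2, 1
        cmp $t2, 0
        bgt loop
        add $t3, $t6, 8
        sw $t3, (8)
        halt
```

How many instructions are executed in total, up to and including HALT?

31

$t3=3
$t6=6
$t2=4
$t1=0
$t3=M[0]=12
$t6=6-12=-6
$t1=0+4=4
$t2=4-1=3
cmp $t2, 0  (cmp 3,0)
bgt loop: taken
$t3=M[4]=24
$t6=(-6)-24=-30
$t1=4+4=8
$t2=3-1=2
cmp $t2, 0  (cmp 2,0)
bgt loop: taken
$t3=M[8]=18
$t6=(-30)-18=-48
$t1=8+4=12
$t2=2-1=1
cmp $t2, 0  (cmp 1,0)
bgt loop: taken
$t3=M[12]=20
$t6=(-48)-20=-68
$t1=12+4=16
$t2=1-1=0
cmp $t2, 0  (cmp 0,0)
bgt loop: not taken
$t3=(-68)+8=-60
sw $t3, (8) → M[8]=-60
halt.
Total executed instructions: 31.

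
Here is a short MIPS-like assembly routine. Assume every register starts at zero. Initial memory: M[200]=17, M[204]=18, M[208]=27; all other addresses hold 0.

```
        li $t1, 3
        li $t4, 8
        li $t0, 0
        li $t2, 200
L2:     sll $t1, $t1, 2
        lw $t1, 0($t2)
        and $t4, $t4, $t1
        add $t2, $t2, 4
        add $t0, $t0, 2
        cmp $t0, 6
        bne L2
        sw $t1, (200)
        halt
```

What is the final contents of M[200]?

$t1=3
$t4=8
$t0=0
$t2=200
$t1=3<<2=12
$t1=M[200]=17
$t4=8&17=0
$t2=200+4=204
$t0=0+2=2
cmp $t0, 6  (cmp 2,6)
bne L2: taken
$t1=17<<2=68
$t1=M[204]=18
$t4=0&18=0
$t2=204+4=208
$t0=2+2=4
cmp $t0, 6  (cmp 4,6)
bne L2: taken
$t1=18<<2=72
$t1=M[208]=27
$t4=0&27=0
$t2=208+4=212
$t0=4+2=6
cmp $t0, 6  (cmp 6,6)
bne L2: not taken
sw $t1, (200) → M[200]=27
halt.

27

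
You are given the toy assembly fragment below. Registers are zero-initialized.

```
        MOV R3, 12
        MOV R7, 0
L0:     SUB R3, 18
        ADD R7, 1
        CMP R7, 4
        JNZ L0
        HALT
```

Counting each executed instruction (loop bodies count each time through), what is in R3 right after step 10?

after MOV R3, 12: R3=12
after MOV R7, 0: R7=0
after SUB R3, 18: R3=12-18=-6
after ADD R7, 1: R7=0+1=1
CMP R7, 4  (cmp 1,4)
JNZ L0: taken
after SUB R3, 18: R3=(-6)-18=-24
after ADD R7, 1: R7=1+1=2
CMP R7, 4  (cmp 2,4)
JNZ L0: taken
After step 10: R3 = -24.

-24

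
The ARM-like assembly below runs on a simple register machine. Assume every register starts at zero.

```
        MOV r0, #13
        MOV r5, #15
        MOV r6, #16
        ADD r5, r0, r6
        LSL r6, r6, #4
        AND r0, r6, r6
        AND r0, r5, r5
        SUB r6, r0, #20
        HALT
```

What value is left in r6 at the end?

after MOV r0, #13: r0=13
after MOV r5, #15: r5=15
after MOV r6, #16: r6=16
after ADD r5, r0, r6: r5=13+16=29
after LSL r6, r6, #4: r6=16<<4=256
after AND r0, r6, r6: r0=256&256=256
after AND r0, r5, r5: r0=29&29=29
after SUB r6, r0, #20: r6=29-20=9
halt.

9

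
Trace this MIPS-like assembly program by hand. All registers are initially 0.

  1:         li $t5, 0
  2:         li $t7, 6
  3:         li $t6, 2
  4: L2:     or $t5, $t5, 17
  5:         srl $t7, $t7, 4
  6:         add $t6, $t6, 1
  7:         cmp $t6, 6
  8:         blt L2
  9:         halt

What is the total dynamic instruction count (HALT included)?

after li $t5, 0: $t5=0
after li $t7, 6: $t7=6
after li $t6, 2: $t6=2
after or $t5, $t5, 17: $t5=0|17=17
after srl $t7, $t7, 4: $t7=6>>4=0
after add $t6, $t6, 1: $t6=2+1=3
cmp $t6, 6  (cmp 3,6)
blt L2: taken
after or $t5, $t5, 17: $t5=17|17=17
after srl $t7, $t7, 4: $t7=0>>4=0
after add $t6, $t6, 1: $t6=3+1=4
cmp $t6, 6  (cmp 4,6)
blt L2: taken
after or $t5, $t5, 17: $t5=17|17=17
after srl $t7, $t7, 4: $t7=0>>4=0
after add $t6, $t6, 1: $t6=4+1=5
cmp $t6, 6  (cmp 5,6)
blt L2: taken
after or $t5, $t5, 17: $t5=17|17=17
after srl $t7, $t7, 4: $t7=0>>4=0
after add $t6, $t6, 1: $t6=5+1=6
cmp $t6, 6  (cmp 6,6)
blt L2: not taken
halt.
Total executed instructions: 24.

24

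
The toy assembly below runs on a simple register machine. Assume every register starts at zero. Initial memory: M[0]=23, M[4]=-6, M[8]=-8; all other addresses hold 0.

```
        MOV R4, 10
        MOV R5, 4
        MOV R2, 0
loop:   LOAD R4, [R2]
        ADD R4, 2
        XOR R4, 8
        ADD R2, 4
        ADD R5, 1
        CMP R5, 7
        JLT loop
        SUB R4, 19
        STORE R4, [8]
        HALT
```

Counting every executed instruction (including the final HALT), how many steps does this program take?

27

MOV R4, 10 → R4=10
MOV R5, 4 → R5=4
MOV R2, 0 → R2=0
LOAD R4, [R2] → R4=M[0]=23
ADD R4, 2 → R4=23+2=25
XOR R4, 8 → R4=25^8=17
ADD R2, 4 → R2=0+4=4
ADD R5, 1 → R5=4+1=5
CMP R5, 7  (cmp 5,7)
JLT loop: taken
LOAD R4, [R2] → R4=M[4]=-6
ADD R4, 2 → R4=(-6)+2=-4
XOR R4, 8 → R4=(-4)^8=-12
ADD R2, 4 → R2=4+4=8
ADD R5, 1 → R5=5+1=6
CMP R5, 7  (cmp 6,7)
JLT loop: taken
LOAD R4, [R2] → R4=M[8]=-8
ADD R4, 2 → R4=(-8)+2=-6
XOR R4, 8 → R4=(-6)^8=-14
ADD R2, 4 → R2=8+4=12
ADD R5, 1 → R5=6+1=7
CMP R5, 7  (cmp 7,7)
JLT loop: not taken
SUB R4, 19 → R4=(-14)-19=-33
STORE R4, [8] → M[8]=-33
halt.
Total executed instructions: 27.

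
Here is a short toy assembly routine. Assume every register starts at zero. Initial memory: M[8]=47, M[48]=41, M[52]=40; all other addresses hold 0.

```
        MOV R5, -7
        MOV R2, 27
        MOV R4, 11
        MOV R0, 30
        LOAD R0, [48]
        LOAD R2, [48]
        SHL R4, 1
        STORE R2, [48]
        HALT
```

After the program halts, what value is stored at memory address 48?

MOV R5, -7 → R5=-7
MOV R2, 27 → R2=27
MOV R4, 11 → R4=11
MOV R0, 30 → R0=30
LOAD R0, [48] → R0=M[48]=41
LOAD R2, [48] → R2=M[48]=41
SHL R4, 1 → R4=11<<1=22
STORE R2, [48] → M[48]=41
halt.

41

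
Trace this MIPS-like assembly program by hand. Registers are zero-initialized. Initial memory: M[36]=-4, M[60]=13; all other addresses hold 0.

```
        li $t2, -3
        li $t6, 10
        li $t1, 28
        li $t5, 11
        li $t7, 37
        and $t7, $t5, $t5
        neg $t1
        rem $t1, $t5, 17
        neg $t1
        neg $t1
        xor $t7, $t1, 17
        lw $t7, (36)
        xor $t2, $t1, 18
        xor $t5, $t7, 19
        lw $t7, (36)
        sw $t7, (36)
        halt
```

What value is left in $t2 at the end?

$t2=-3
$t6=10
$t1=28
$t5=11
$t7=37
$t7=11&11=11
$t1=-(28)=-28
$t1=11%17=11
$t1=-(11)=-11
$t1=-(-11)=11
$t7=11^17=26
$t7=M[36]=-4
$t2=11^18=25
$t5=(-4)^19=-17
$t7=M[36]=-4
sw $t7, (36) → M[36]=-4
halt.

25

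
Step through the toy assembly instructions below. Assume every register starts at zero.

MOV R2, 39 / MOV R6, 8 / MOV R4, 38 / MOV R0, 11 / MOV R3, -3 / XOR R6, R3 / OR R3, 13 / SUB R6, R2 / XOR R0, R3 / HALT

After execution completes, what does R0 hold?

after MOV R2, 39: R2=39
after MOV R6, 8: R6=8
after MOV R4, 38: R4=38
after MOV R0, 11: R0=11
after MOV R3, -3: R3=-3
after XOR R6, R3: R6=8^(-3)=-11
after OR R3, 13: R3=(-3)|13=-3
after SUB R6, R2: R6=(-11)-39=-50
after XOR R0, R3: R0=11^(-3)=-10
halt.

-10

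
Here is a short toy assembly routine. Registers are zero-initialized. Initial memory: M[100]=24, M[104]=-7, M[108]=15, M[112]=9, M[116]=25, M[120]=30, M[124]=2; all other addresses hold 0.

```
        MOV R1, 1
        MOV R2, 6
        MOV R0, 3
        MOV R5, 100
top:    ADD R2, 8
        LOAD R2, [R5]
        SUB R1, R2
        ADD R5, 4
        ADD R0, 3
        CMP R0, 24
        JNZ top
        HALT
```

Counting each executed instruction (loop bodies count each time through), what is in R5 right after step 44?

R1=1
R2=6
R0=3
R5=100
R2=6+8=14
R2=M[100]=24
R1=1-24=-23
R5=100+4=104
R0=3+3=6
CMP R0, 24  (cmp 6,24)
JNZ top: taken
R2=24+8=32
R2=M[104]=-7
R1=(-23)-(-7)=-16
R5=104+4=108
R0=6+3=9
CMP R0, 24  (cmp 9,24)
JNZ top: taken
R2=(-7)+8=1
R2=M[108]=15
R1=(-16)-15=-31
R5=108+4=112
R0=9+3=12
CMP R0, 24  (cmp 12,24)
JNZ top: taken
R2=15+8=23
R2=M[112]=9
R1=(-31)-9=-40
R5=112+4=116
R0=12+3=15
CMP R0, 24  (cmp 15,24)
JNZ top: taken
R2=9+8=17
R2=M[116]=25
R1=(-40)-25=-65
R5=116+4=120
R0=15+3=18
CMP R0, 24  (cmp 18,24)
JNZ top: taken
R2=25+8=33
R2=M[120]=30
R1=(-65)-30=-95
R5=120+4=124
R0=18+3=21
After step 44: R5 = 124.

124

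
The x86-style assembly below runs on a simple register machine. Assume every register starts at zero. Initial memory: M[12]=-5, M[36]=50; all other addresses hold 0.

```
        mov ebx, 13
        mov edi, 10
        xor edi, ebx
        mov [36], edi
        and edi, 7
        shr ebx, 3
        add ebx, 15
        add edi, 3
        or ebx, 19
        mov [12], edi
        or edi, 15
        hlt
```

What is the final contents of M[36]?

7

ebx=13
edi=10
edi=10^13=7
mov [36], edi → M[36]=7
edi=7&7=7
ebx=13>>3=1
ebx=1+15=16
edi=7+3=10
ebx=16|19=19
mov [12], edi → M[12]=10
edi=10|15=15
halt.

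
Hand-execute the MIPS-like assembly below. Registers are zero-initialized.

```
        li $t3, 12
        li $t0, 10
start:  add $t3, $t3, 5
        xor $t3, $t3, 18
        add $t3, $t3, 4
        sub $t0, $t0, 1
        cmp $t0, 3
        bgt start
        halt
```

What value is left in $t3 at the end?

li $t3, 12 → $t3=12
li $t0, 10 → $t0=10
add $t3, $t3, 5 → $t3=12+5=17
xor $t3, $t3, 18 → $t3=17^18=3
add $t3, $t3, 4 → $t3=3+4=7
sub $t0, $t0, 1 → $t0=10-1=9
cmp $t0, 3  (cmp 9,3)
bgt start: taken
add $t3, $t3, 5 → $t3=7+5=12
xor $t3, $t3, 18 → $t3=12^18=30
add $t3, $t3, 4 → $t3=30+4=34
sub $t0, $t0, 1 → $t0=9-1=8
cmp $t0, 3  (cmp 8,3)
bgt start: taken
add $t3, $t3, 5 → $t3=34+5=39
xor $t3, $t3, 18 → $t3=39^18=53
add $t3, $t3, 4 → $t3=53+4=57
sub $t0, $t0, 1 → $t0=8-1=7
cmp $t0, 3  (cmp 7,3)
bgt start: taken
add $t3, $t3, 5 → $t3=57+5=62
xor $t3, $t3, 18 → $t3=62^18=44
add $t3, $t3, 4 → $t3=44+4=48
sub $t0, $t0, 1 → $t0=7-1=6
cmp $t0, 3  (cmp 6,3)
bgt start: taken
add $t3, $t3, 5 → $t3=48+5=53
xor $t3, $t3, 18 → $t3=53^18=39
add $t3, $t3, 4 → $t3=39+4=43
sub $t0, $t0, 1 → $t0=6-1=5
cmp $t0, 3  (cmp 5,3)
bgt start: taken
add $t3, $t3, 5 → $t3=43+5=48
xor $t3, $t3, 18 → $t3=48^18=34
add $t3, $t3, 4 → $t3=34+4=38
sub $t0, $t0, 1 → $t0=5-1=4
cmp $t0, 3  (cmp 4,3)
bgt start: taken
add $t3, $t3, 5 → $t3=38+5=43
xor $t3, $t3, 18 → $t3=43^18=57
add $t3, $t3, 4 → $t3=57+4=61
sub $t0, $t0, 1 → $t0=4-1=3
cmp $t0, 3  (cmp 3,3)
bgt start: not taken
halt.

61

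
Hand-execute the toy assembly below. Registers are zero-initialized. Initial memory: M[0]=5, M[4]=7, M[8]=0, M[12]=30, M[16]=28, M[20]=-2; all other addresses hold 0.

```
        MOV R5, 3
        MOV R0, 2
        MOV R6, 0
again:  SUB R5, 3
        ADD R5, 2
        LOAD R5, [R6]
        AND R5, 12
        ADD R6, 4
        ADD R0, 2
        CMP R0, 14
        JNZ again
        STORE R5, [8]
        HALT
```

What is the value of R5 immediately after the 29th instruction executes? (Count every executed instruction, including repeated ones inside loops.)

R5=3
R0=2
R6=0
R5=3-3=0
R5=0+2=2
R5=M[0]=5
R5=5&12=4
R6=0+4=4
R0=2+2=4
CMP R0, 14  (cmp 4,14)
JNZ again: taken
R5=4-3=1
R5=1+2=3
R5=M[4]=7
R5=7&12=4
R6=4+4=8
R0=4+2=6
CMP R0, 14  (cmp 6,14)
JNZ again: taken
R5=4-3=1
R5=1+2=3
R5=M[8]=0
R5=0&12=0
R6=8+4=12
R0=6+2=8
CMP R0, 14  (cmp 8,14)
JNZ again: taken
R5=0-3=-3
R5=(-3)+2=-1
After step 29: R5 = -1.

-1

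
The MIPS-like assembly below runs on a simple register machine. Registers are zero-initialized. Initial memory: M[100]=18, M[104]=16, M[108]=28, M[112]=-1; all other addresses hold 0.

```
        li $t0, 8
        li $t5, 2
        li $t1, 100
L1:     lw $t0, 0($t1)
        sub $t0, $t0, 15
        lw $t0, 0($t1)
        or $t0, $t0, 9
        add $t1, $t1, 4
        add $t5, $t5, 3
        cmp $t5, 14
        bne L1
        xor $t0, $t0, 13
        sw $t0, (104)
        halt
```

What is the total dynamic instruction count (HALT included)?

38

after li $t0, 8: $t0=8
after li $t5, 2: $t5=2
after li $t1, 100: $t1=100
after lw $t0, 0($t1): $t0=M[100]=18
after sub $t0, $t0, 15: $t0=18-15=3
after lw $t0, 0($t1): $t0=M[100]=18
after or $t0, $t0, 9: $t0=18|9=27
after add $t1, $t1, 4: $t1=100+4=104
after add $t5, $t5, 3: $t5=2+3=5
cmp $t5, 14  (cmp 5,14)
bne L1: taken
after lw $t0, 0($t1): $t0=M[104]=16
after sub $t0, $t0, 15: $t0=16-15=1
after lw $t0, 0($t1): $t0=M[104]=16
after or $t0, $t0, 9: $t0=16|9=25
after add $t1, $t1, 4: $t1=104+4=108
after add $t5, $t5, 3: $t5=5+3=8
cmp $t5, 14  (cmp 8,14)
bne L1: taken
after lw $t0, 0($t1): $t0=M[108]=28
after sub $t0, $t0, 15: $t0=28-15=13
after lw $t0, 0($t1): $t0=M[108]=28
after or $t0, $t0, 9: $t0=28|9=29
after add $t1, $t1, 4: $t1=108+4=112
after add $t5, $t5, 3: $t5=8+3=11
cmp $t5, 14  (cmp 11,14)
bne L1: taken
after lw $t0, 0($t1): $t0=M[112]=-1
after sub $t0, $t0, 15: $t0=(-1)-15=-16
after lw $t0, 0($t1): $t0=M[112]=-1
after or $t0, $t0, 9: $t0=(-1)|9=-1
after add $t1, $t1, 4: $t1=112+4=116
after add $t5, $t5, 3: $t5=11+3=14
cmp $t5, 14  (cmp 14,14)
bne L1: not taken
after xor $t0, $t0, 13: $t0=(-1)^13=-14
sw $t0, (104) → M[104]=-14
halt.
Total executed instructions: 38.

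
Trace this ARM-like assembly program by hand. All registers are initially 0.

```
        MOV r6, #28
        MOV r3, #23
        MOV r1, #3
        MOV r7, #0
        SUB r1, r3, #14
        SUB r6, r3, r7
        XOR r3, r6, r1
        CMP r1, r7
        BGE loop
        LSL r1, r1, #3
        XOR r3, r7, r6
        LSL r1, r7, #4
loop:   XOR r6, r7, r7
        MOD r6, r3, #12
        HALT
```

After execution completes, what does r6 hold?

6

MOV r6, #28 → r6=28
MOV r3, #23 → r3=23
MOV r1, #3 → r1=3
MOV r7, #0 → r7=0
SUB r1, r3, #14 → r1=23-14=9
SUB r6, r3, r7 → r6=23-0=23
XOR r3, r6, r1 → r3=23^9=30
CMP r1, r7  (cmp 9,0)
BGE loop: taken
XOR r6, r7, r7 → r6=0^0=0
MOD r6, r3, #12 → r6=30%12=6
halt.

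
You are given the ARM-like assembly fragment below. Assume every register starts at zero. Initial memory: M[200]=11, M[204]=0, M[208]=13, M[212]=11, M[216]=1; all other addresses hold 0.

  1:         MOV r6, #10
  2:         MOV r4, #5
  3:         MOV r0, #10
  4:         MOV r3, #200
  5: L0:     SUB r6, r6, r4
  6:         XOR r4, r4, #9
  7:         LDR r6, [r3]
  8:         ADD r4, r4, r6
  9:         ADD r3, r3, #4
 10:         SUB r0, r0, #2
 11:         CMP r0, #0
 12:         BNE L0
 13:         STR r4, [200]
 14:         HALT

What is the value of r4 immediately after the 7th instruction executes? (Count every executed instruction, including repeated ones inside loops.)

12

r6=10
r4=5
r0=10
r3=200
r6=10-5=5
r4=5^9=12
r6=M[200]=11
After step 7: r4 = 12.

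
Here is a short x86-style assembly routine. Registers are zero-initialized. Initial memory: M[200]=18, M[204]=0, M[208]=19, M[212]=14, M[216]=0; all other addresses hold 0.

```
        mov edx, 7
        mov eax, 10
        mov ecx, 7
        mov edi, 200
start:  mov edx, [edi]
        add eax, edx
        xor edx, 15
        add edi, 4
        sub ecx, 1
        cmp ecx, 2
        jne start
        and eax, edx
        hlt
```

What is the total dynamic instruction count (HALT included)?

41

edx=7
eax=10
ecx=7
edi=200
edx=M[200]=18
eax=10+18=28
edx=18^15=29
edi=200+4=204
ecx=7-1=6
cmp ecx, 2  (cmp 6,2)
jne start: taken
edx=M[204]=0
eax=28+0=28
edx=0^15=15
edi=204+4=208
ecx=6-1=5
cmp ecx, 2  (cmp 5,2)
jne start: taken
edx=M[208]=19
eax=28+19=47
edx=19^15=28
edi=208+4=212
ecx=5-1=4
cmp ecx, 2  (cmp 4,2)
jne start: taken
edx=M[212]=14
eax=47+14=61
edx=14^15=1
edi=212+4=216
ecx=4-1=3
cmp ecx, 2  (cmp 3,2)
jne start: taken
edx=M[216]=0
eax=61+0=61
edx=0^15=15
edi=216+4=220
ecx=3-1=2
cmp ecx, 2  (cmp 2,2)
jne start: not taken
eax=61&15=13
halt.
Total executed instructions: 41.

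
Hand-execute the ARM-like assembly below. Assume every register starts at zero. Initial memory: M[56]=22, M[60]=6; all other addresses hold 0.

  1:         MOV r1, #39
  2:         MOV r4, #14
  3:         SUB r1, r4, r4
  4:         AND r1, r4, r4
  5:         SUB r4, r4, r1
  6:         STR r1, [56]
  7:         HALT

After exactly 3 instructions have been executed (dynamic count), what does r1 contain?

0

MOV r1, #39 → r1=39
MOV r4, #14 → r4=14
SUB r1, r4, r4 → r1=14-14=0
After step 3: r1 = 0.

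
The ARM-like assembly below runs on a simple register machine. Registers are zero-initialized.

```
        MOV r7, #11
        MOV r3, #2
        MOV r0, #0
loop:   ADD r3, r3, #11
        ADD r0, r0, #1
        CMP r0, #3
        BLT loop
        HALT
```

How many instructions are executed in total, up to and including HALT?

16

r7=11
r3=2
r0=0
r3=2+11=13
r0=0+1=1
CMP r0, #3  (cmp 1,3)
BLT loop: taken
r3=13+11=24
r0=1+1=2
CMP r0, #3  (cmp 2,3)
BLT loop: taken
r3=24+11=35
r0=2+1=3
CMP r0, #3  (cmp 3,3)
BLT loop: not taken
halt.
Total executed instructions: 16.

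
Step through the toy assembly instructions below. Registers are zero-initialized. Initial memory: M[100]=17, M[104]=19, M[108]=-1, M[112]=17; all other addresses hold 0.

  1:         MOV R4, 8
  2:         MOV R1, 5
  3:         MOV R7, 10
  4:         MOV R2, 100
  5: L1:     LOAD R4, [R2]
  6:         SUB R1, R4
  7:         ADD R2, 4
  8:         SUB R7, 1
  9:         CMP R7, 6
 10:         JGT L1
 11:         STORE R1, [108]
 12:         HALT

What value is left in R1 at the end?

-47

MOV R4, 8 → R4=8
MOV R1, 5 → R1=5
MOV R7, 10 → R7=10
MOV R2, 100 → R2=100
LOAD R4, [R2] → R4=M[100]=17
SUB R1, R4 → R1=5-17=-12
ADD R2, 4 → R2=100+4=104
SUB R7, 1 → R7=10-1=9
CMP R7, 6  (cmp 9,6)
JGT L1: taken
LOAD R4, [R2] → R4=M[104]=19
SUB R1, R4 → R1=(-12)-19=-31
ADD R2, 4 → R2=104+4=108
SUB R7, 1 → R7=9-1=8
CMP R7, 6  (cmp 8,6)
JGT L1: taken
LOAD R4, [R2] → R4=M[108]=-1
SUB R1, R4 → R1=(-31)-(-1)=-30
ADD R2, 4 → R2=108+4=112
SUB R7, 1 → R7=8-1=7
CMP R7, 6  (cmp 7,6)
JGT L1: taken
LOAD R4, [R2] → R4=M[112]=17
SUB R1, R4 → R1=(-30)-17=-47
ADD R2, 4 → R2=112+4=116
SUB R7, 1 → R7=7-1=6
CMP R7, 6  (cmp 6,6)
JGT L1: not taken
STORE R1, [108] → M[108]=-47
halt.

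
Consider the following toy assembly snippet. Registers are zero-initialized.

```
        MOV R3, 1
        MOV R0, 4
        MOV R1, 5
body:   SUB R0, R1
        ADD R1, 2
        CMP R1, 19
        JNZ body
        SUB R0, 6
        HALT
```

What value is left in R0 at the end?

after MOV R3, 1: R3=1
after MOV R0, 4: R0=4
after MOV R1, 5: R1=5
after SUB R0, R1: R0=4-5=-1
after ADD R1, 2: R1=5+2=7
CMP R1, 19  (cmp 7,19)
JNZ body: taken
after SUB R0, R1: R0=(-1)-7=-8
after ADD R1, 2: R1=7+2=9
CMP R1, 19  (cmp 9,19)
JNZ body: taken
after SUB R0, R1: R0=(-8)-9=-17
after ADD R1, 2: R1=9+2=11
CMP R1, 19  (cmp 11,19)
JNZ body: taken
after SUB R0, R1: R0=(-17)-11=-28
after ADD R1, 2: R1=11+2=13
CMP R1, 19  (cmp 13,19)
JNZ body: taken
after SUB R0, R1: R0=(-28)-13=-41
after ADD R1, 2: R1=13+2=15
CMP R1, 19  (cmp 15,19)
JNZ body: taken
after SUB R0, R1: R0=(-41)-15=-56
after ADD R1, 2: R1=15+2=17
CMP R1, 19  (cmp 17,19)
JNZ body: taken
after SUB R0, R1: R0=(-56)-17=-73
after ADD R1, 2: R1=17+2=19
CMP R1, 19  (cmp 19,19)
JNZ body: not taken
after SUB R0, 6: R0=(-73)-6=-79
halt.

-79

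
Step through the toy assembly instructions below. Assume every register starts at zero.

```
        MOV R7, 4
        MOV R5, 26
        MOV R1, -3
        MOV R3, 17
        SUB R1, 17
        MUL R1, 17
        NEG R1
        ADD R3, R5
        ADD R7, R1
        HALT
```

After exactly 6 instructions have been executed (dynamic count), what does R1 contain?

-340

R7=4
R5=26
R1=-3
R3=17
R1=(-3)-17=-20
R1=(-20)*17=-340
After step 6: R1 = -340.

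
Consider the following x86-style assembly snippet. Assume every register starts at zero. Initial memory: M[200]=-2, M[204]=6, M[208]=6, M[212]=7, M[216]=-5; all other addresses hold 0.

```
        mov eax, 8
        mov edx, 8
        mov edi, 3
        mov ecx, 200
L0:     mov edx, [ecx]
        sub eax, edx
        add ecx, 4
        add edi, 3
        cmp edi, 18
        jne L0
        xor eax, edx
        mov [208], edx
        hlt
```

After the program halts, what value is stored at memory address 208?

-5

eax=8
edx=8
edi=3
ecx=200
edx=M[200]=-2
eax=8-(-2)=10
ecx=200+4=204
edi=3+3=6
cmp edi, 18  (cmp 6,18)
jne L0: taken
edx=M[204]=6
eax=10-6=4
ecx=204+4=208
edi=6+3=9
cmp edi, 18  (cmp 9,18)
jne L0: taken
edx=M[208]=6
eax=4-6=-2
ecx=208+4=212
edi=9+3=12
cmp edi, 18  (cmp 12,18)
jne L0: taken
edx=M[212]=7
eax=(-2)-7=-9
ecx=212+4=216
edi=12+3=15
cmp edi, 18  (cmp 15,18)
jne L0: taken
edx=M[216]=-5
eax=(-9)-(-5)=-4
ecx=216+4=220
edi=15+3=18
cmp edi, 18  (cmp 18,18)
jne L0: not taken
eax=(-4)^(-5)=7
mov [208], edx → M[208]=-5
halt.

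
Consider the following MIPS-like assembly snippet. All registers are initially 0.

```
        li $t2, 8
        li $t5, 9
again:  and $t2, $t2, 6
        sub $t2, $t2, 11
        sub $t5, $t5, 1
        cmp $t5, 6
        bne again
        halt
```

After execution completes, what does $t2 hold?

-11

after li $t2, 8: $t2=8
after li $t5, 9: $t5=9
after and $t2, $t2, 6: $t2=8&6=0
after sub $t2, $t2, 11: $t2=0-11=-11
after sub $t5, $t5, 1: $t5=9-1=8
cmp $t5, 6  (cmp 8,6)
bne again: taken
after and $t2, $t2, 6: $t2=(-11)&6=4
after sub $t2, $t2, 11: $t2=4-11=-7
after sub $t5, $t5, 1: $t5=8-1=7
cmp $t5, 6  (cmp 7,6)
bne again: taken
after and $t2, $t2, 6: $t2=(-7)&6=0
after sub $t2, $t2, 11: $t2=0-11=-11
after sub $t5, $t5, 1: $t5=7-1=6
cmp $t5, 6  (cmp 6,6)
bne again: not taken
halt.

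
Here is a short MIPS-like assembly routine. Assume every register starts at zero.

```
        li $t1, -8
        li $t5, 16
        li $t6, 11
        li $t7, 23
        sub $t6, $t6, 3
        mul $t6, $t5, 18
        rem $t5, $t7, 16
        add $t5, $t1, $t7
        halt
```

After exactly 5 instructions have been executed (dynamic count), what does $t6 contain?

8

$t1=-8
$t5=16
$t6=11
$t7=23
$t6=11-3=8
After step 5: $t6 = 8.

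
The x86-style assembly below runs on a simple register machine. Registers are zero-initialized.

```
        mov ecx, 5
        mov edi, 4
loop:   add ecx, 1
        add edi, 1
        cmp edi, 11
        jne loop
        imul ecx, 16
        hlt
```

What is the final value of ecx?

192

ecx=5
edi=4
ecx=5+1=6
edi=4+1=5
cmp edi, 11  (cmp 5,11)
jne loop: taken
ecx=6+1=7
edi=5+1=6
cmp edi, 11  (cmp 6,11)
jne loop: taken
ecx=7+1=8
edi=6+1=7
cmp edi, 11  (cmp 7,11)
jne loop: taken
ecx=8+1=9
edi=7+1=8
cmp edi, 11  (cmp 8,11)
jne loop: taken
ecx=9+1=10
edi=8+1=9
cmp edi, 11  (cmp 9,11)
jne loop: taken
ecx=10+1=11
edi=9+1=10
cmp edi, 11  (cmp 10,11)
jne loop: taken
ecx=11+1=12
edi=10+1=11
cmp edi, 11  (cmp 11,11)
jne loop: not taken
ecx=12*16=192
halt.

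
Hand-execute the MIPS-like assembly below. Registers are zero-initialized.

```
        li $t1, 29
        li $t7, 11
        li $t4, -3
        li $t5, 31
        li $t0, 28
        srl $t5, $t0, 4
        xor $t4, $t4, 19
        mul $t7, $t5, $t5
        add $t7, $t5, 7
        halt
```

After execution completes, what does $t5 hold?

$t1=29
$t7=11
$t4=-3
$t5=31
$t0=28
$t5=28>>4=1
$t4=(-3)^19=-18
$t7=1*1=1
$t7=1+7=8
halt.

1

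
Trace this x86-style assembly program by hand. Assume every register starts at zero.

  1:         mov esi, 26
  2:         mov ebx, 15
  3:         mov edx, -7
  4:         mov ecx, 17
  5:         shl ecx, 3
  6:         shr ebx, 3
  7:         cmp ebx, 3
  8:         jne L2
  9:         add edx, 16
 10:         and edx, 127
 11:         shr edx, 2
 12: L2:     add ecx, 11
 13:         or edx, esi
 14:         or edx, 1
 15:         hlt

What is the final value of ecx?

after mov esi, 26: esi=26
after mov ebx, 15: ebx=15
after mov edx, -7: edx=-7
after mov ecx, 17: ecx=17
after shl ecx, 3: ecx=17<<3=136
after shr ebx, 3: ebx=15>>3=1
cmp ebx, 3  (cmp 1,3)
jne L2: taken
after add ecx, 11: ecx=136+11=147
after or edx, esi: edx=(-7)|26=-5
after or edx, 1: edx=(-5)|1=-5
halt.

147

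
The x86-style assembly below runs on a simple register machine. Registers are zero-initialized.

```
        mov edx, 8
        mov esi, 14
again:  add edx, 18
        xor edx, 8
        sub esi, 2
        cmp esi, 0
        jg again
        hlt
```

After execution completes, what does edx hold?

126

mov edx, 8 → edx=8
mov esi, 14 → esi=14
add edx, 18 → edx=8+18=26
xor edx, 8 → edx=26^8=18
sub esi, 2 → esi=14-2=12
cmp esi, 0  (cmp 12,0)
jg again: taken
add edx, 18 → edx=18+18=36
xor edx, 8 → edx=36^8=44
sub esi, 2 → esi=12-2=10
cmp esi, 0  (cmp 10,0)
jg again: taken
add edx, 18 → edx=44+18=62
xor edx, 8 → edx=62^8=54
sub esi, 2 → esi=10-2=8
cmp esi, 0  (cmp 8,0)
jg again: taken
add edx, 18 → edx=54+18=72
xor edx, 8 → edx=72^8=64
sub esi, 2 → esi=8-2=6
cmp esi, 0  (cmp 6,0)
jg again: taken
add edx, 18 → edx=64+18=82
xor edx, 8 → edx=82^8=90
sub esi, 2 → esi=6-2=4
cmp esi, 0  (cmp 4,0)
jg again: taken
add edx, 18 → edx=90+18=108
xor edx, 8 → edx=108^8=100
sub esi, 2 → esi=4-2=2
cmp esi, 0  (cmp 2,0)
jg again: taken
add edx, 18 → edx=100+18=118
xor edx, 8 → edx=118^8=126
sub esi, 2 → esi=2-2=0
cmp esi, 0  (cmp 0,0)
jg again: not taken
halt.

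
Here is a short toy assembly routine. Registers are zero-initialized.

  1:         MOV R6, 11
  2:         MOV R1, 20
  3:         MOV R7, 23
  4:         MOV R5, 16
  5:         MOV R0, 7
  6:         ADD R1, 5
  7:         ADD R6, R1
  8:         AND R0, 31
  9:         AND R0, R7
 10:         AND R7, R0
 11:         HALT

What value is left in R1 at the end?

25

MOV R6, 11 → R6=11
MOV R1, 20 → R1=20
MOV R7, 23 → R7=23
MOV R5, 16 → R5=16
MOV R0, 7 → R0=7
ADD R1, 5 → R1=20+5=25
ADD R6, R1 → R6=11+25=36
AND R0, 31 → R0=7&31=7
AND R0, R7 → R0=7&23=7
AND R7, R0 → R7=23&7=7
halt.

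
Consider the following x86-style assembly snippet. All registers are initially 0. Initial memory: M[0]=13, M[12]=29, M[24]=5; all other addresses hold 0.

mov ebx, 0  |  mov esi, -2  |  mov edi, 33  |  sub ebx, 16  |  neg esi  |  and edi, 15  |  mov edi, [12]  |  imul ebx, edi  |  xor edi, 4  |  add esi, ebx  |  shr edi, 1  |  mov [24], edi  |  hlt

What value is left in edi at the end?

ebx=0
esi=-2
edi=33
ebx=0-16=-16
esi=-(-2)=2
edi=33&15=1
edi=M[12]=29
ebx=(-16)*29=-464
edi=29^4=25
esi=2+(-464)=-462
edi=25>>1=12
mov [24], edi → M[24]=12
halt.

12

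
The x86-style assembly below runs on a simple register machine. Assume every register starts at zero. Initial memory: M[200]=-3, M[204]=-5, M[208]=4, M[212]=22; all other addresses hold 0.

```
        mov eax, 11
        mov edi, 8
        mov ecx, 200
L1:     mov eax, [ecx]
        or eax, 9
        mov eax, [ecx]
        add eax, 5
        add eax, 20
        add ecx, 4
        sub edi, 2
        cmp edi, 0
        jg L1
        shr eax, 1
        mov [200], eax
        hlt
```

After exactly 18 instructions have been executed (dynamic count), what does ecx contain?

mov eax, 11 → eax=11
mov edi, 8 → edi=8
mov ecx, 200 → ecx=200
mov eax, [ecx] → eax=M[200]=-3
or eax, 9 → eax=(-3)|9=-3
mov eax, [ecx] → eax=M[200]=-3
add eax, 5 → eax=(-3)+5=2
add eax, 20 → eax=2+20=22
add ecx, 4 → ecx=200+4=204
sub edi, 2 → edi=8-2=6
cmp edi, 0  (cmp 6,0)
jg L1: taken
mov eax, [ecx] → eax=M[204]=-5
or eax, 9 → eax=(-5)|9=-5
mov eax, [ecx] → eax=M[204]=-5
add eax, 5 → eax=(-5)+5=0
add eax, 20 → eax=0+20=20
add ecx, 4 → ecx=204+4=208
After step 18: ecx = 208.

208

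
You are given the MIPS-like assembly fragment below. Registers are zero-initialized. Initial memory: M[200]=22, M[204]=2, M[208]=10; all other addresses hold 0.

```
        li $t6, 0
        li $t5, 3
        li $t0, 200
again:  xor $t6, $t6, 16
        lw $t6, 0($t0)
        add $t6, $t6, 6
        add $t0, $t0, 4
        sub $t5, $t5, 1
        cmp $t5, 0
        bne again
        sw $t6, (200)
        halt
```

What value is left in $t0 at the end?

212

after li $t6, 0: $t6=0
after li $t5, 3: $t5=3
after li $t0, 200: $t0=200
after xor $t6, $t6, 16: $t6=0^16=16
after lw $t6, 0($t0): $t6=M[200]=22
after add $t6, $t6, 6: $t6=22+6=28
after add $t0, $t0, 4: $t0=200+4=204
after sub $t5, $t5, 1: $t5=3-1=2
cmp $t5, 0  (cmp 2,0)
bne again: taken
after xor $t6, $t6, 16: $t6=28^16=12
after lw $t6, 0($t0): $t6=M[204]=2
after add $t6, $t6, 6: $t6=2+6=8
after add $t0, $t0, 4: $t0=204+4=208
after sub $t5, $t5, 1: $t5=2-1=1
cmp $t5, 0  (cmp 1,0)
bne again: taken
after xor $t6, $t6, 16: $t6=8^16=24
after lw $t6, 0($t0): $t6=M[208]=10
after add $t6, $t6, 6: $t6=10+6=16
after add $t0, $t0, 4: $t0=208+4=212
after sub $t5, $t5, 1: $t5=1-1=0
cmp $t5, 0  (cmp 0,0)
bne again: not taken
sw $t6, (200) → M[200]=16
halt.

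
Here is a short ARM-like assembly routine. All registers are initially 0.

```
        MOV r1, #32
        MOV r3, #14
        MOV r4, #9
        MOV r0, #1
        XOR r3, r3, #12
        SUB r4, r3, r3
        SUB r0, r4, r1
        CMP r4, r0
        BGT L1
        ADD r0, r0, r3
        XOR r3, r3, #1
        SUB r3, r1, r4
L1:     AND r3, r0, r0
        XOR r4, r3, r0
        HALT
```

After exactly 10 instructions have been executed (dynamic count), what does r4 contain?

r1=32
r3=14
r4=9
r0=1
r3=14^12=2
r4=2-2=0
r0=0-32=-32
CMP r4, r0  (cmp 0,-32)
BGT L1: taken
r3=(-32)&(-32)=-32
After step 10: r4 = 0.

0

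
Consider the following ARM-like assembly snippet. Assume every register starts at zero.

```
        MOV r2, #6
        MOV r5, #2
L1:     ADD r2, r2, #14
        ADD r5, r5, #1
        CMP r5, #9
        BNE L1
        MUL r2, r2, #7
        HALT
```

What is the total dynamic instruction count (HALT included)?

MOV r2, #6 → r2=6
MOV r5, #2 → r5=2
ADD r2, r2, #14 → r2=6+14=20
ADD r5, r5, #1 → r5=2+1=3
CMP r5, #9  (cmp 3,9)
BNE L1: taken
ADD r2, r2, #14 → r2=20+14=34
ADD r5, r5, #1 → r5=3+1=4
CMP r5, #9  (cmp 4,9)
BNE L1: taken
ADD r2, r2, #14 → r2=34+14=48
ADD r5, r5, #1 → r5=4+1=5
CMP r5, #9  (cmp 5,9)
BNE L1: taken
ADD r2, r2, #14 → r2=48+14=62
ADD r5, r5, #1 → r5=5+1=6
CMP r5, #9  (cmp 6,9)
BNE L1: taken
ADD r2, r2, #14 → r2=62+14=76
ADD r5, r5, #1 → r5=6+1=7
CMP r5, #9  (cmp 7,9)
BNE L1: taken
ADD r2, r2, #14 → r2=76+14=90
ADD r5, r5, #1 → r5=7+1=8
CMP r5, #9  (cmp 8,9)
BNE L1: taken
ADD r2, r2, #14 → r2=90+14=104
ADD r5, r5, #1 → r5=8+1=9
CMP r5, #9  (cmp 9,9)
BNE L1: not taken
MUL r2, r2, #7 → r2=104*7=728
halt.
Total executed instructions: 32.

32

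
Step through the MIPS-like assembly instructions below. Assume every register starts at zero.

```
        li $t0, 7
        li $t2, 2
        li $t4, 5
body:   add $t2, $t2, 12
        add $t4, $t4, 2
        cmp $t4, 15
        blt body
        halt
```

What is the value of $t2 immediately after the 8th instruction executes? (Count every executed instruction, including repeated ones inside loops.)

26

$t0=7
$t2=2
$t4=5
$t2=2+12=14
$t4=5+2=7
cmp $t4, 15  (cmp 7,15)
blt body: taken
$t2=14+12=26
After step 8: $t2 = 26.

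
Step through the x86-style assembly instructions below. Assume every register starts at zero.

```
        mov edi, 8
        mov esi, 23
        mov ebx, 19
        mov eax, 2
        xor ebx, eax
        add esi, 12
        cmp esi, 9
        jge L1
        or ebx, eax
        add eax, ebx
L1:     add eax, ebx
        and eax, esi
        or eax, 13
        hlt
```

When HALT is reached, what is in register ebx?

after mov edi, 8: edi=8
after mov esi, 23: esi=23
after mov ebx, 19: ebx=19
after mov eax, 2: eax=2
after xor ebx, eax: ebx=19^2=17
after add esi, 12: esi=23+12=35
cmp esi, 9  (cmp 35,9)
jge L1: taken
after add eax, ebx: eax=2+17=19
after and eax, esi: eax=19&35=3
after or eax, 13: eax=3|13=15
halt.

17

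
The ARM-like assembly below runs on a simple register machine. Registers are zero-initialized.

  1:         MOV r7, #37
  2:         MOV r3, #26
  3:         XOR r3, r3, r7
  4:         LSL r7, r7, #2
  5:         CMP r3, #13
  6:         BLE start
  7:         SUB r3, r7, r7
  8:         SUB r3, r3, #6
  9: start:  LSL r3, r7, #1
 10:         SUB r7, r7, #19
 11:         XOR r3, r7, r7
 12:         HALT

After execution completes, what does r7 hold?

MOV r7, #37 → r7=37
MOV r3, #26 → r3=26
XOR r3, r3, r7 → r3=26^37=63
LSL r7, r7, #2 → r7=37<<2=148
CMP r3, #13  (cmp 63,13)
BLE start: not taken
SUB r3, r7, r7 → r3=148-148=0
SUB r3, r3, #6 → r3=0-6=-6
LSL r3, r7, #1 → r3=148<<1=296
SUB r7, r7, #19 → r7=148-19=129
XOR r3, r7, r7 → r3=129^129=0
halt.

129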